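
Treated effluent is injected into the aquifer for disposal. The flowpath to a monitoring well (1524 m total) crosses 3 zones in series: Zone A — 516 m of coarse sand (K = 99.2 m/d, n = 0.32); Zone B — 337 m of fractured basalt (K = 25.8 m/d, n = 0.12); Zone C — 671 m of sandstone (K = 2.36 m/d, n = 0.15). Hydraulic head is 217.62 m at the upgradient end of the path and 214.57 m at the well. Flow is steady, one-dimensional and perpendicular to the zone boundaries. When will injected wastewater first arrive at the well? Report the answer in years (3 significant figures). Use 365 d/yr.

83.2 years

Total head drop ΔH = 217.62 − 214.57 = 3.05 m
Continuity: the same q passes through each zone, so ΔH = q·Σ(L_j/K_j) — the zones act as resistances in series.
Σ(L/K) = 516/99.2 + 337/25.8 + 671/2.36 = 5.202 + 13.06 + 284.3 = 302.6 d
q = ΔH / Σ(L/K) = 3.05 / 302.6 = 0.01008 m/d (same in every zone)
Zone A: v = q/n = 0.01008/0.32 = 0.03150 m/d → t_A = 516/0.03150 = 16380 d
Zone B: v = q/n = 0.01008/0.12 = 0.08400 m/d → t_B = 337/0.08400 = 4012 d
Zone C: v = q/n = 0.01008/0.15 = 0.06720 m/d → t_C = 671/0.06720 = 9985 d
Total t = 16380 + 4012 + 9985 = 30380 d
   = 30380 / 365 = 83.2 yr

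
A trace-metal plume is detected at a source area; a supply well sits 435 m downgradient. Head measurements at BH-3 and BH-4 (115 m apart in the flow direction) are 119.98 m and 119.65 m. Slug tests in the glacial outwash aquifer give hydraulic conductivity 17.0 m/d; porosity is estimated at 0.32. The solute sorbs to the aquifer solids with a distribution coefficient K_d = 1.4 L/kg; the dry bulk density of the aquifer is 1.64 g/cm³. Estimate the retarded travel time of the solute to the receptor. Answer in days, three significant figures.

23300 days

Hydraulic gradient i = (119.98 − 119.65) / 115 = 0.33 / 115 = 0.002870
Specific discharge q = 17.0 × 0.002870 = 0.04878 m/d
Average linear velocity = 0.04878 / 0.32 = 0.1524 m/d
Retardation R = 1 + ρ_b·K_d/n = 1 + 1.64×1.4/0.32 = 8.175
Contaminant velocity v_c = v/R = 0.1524/8.175 = 0.01865 m/d
t = L/v_c = 435/0.01865 = 23330 d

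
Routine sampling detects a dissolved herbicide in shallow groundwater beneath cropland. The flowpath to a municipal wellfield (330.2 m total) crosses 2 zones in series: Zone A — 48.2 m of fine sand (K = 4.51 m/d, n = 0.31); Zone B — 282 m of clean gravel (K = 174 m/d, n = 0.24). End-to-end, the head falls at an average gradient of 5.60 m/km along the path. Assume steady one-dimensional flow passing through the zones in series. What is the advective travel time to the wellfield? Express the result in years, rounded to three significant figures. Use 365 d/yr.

1.51 years

Continuity: the same q passes through each zone, so ΔH = q·Σ(L_j/K_j) — the zones act as resistances in series.
Σ(L/K) = 48.2/4.51 + 282/174 = 10.69 + 1.621 = 12.31 d
K_eq = L_total / Σ(L/K) = 330.2 / 12.31 = 26.83 m/d
q = K_eq · i = 26.83 × 0.0056 = 0.1502 m/d (same in every zone)
Zone A: v = q/n = 0.1502/0.31 = 0.4846 m/d → t_A = 48.2/0.4846 = 99.46 d
Zone B: v = q/n = 0.1502/0.24 = 0.6260 m/d → t_B = 282/0.6260 = 450.5 d
Total t = 99.46 + 450.5 = 549.9 d
   = 549.9 / 365 = 1.51 yr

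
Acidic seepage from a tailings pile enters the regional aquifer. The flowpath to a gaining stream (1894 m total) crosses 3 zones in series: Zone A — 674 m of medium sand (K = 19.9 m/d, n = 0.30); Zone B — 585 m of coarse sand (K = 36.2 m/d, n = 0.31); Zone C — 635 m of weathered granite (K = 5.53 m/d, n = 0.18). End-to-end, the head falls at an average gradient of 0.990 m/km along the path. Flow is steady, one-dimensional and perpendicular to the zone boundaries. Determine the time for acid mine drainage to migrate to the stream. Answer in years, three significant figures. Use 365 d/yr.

For zones in series the flux q is common to all zones; the equivalent conductivity is the harmonic (thickness-weighted) mean, K_eq = L_total / Σ(L_j/K_j).
Σ(L/K) = 674/19.9 + 585/36.2 + 635/5.53 = 33.87 + 16.16 + 114.8 = 164.9 d
K_eq = L_total / Σ(L/K) = 1894 / 164.9 = 11.49 m/d
q = K_eq · i = 11.49 × 9.9e-4 = 0.01137 m/d (same in every zone)
Zone A: v = q/n = 0.01137/0.30 = 0.03791 m/d → t_A = 674/0.03791 = 17780 d
Zone B: v = q/n = 0.01137/0.31 = 0.03669 m/d → t_B = 585/0.03669 = 15940 d
Zone C: v = q/n = 0.01137/0.18 = 0.06319 m/d → t_C = 635/0.06319 = 10050 d
Total t = 17780 + 15940 + 10050 = 43770 d
   = 43770 / 365 = 120 yr

120 years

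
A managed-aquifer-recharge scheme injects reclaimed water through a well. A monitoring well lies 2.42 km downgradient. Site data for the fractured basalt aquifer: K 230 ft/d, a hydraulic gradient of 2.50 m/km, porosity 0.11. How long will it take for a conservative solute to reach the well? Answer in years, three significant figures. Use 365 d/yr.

4.16 years

K = 230 ft/d × 0.3048 = 70.10 m/d
Specific discharge q = 70.10 × 0.0025 = 0.1753 m/d
Average linear velocity = 0.1753 / 0.11 = 1.593 m/d
L = 2.42 km = 2420 m
t = L / v = 2420 / 1.593 = 1519 d
   = 1519 / 365 = 4.16 yr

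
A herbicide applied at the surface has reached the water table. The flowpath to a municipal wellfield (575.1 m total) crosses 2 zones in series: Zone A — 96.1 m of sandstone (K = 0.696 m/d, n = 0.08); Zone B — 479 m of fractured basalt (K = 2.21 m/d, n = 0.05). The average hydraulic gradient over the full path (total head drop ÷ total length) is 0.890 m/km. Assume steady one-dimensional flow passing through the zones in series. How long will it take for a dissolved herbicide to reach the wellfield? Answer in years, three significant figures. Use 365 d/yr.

60.1 years

For zones in series the flux q is common to all zones; the equivalent conductivity is the harmonic (thickness-weighted) mean, K_eq = L_total / Σ(L_j/K_j).
Σ(L/K) = 96.1/0.696 + 479/2.21 = 138.1 + 216.7 = 354.8 d
K_eq = L_total / Σ(L/K) = 575.1 / 354.8 = 1.621 m/d
q = K_eq · i = 1.621 × 8.9e-4 = 0.001443 m/d (same in every zone)
Zone A: v = q/n = 0.001443/0.08 = 0.01803 m/d → t_A = 96.1/0.01803 = 5329 d
Zone B: v = q/n = 0.001443/0.05 = 0.02885 m/d → t_B = 479/0.02885 = 16600 d
Total t = 5329 + 16600 = 21930 d
   = 21930 / 365 = 60.1 yr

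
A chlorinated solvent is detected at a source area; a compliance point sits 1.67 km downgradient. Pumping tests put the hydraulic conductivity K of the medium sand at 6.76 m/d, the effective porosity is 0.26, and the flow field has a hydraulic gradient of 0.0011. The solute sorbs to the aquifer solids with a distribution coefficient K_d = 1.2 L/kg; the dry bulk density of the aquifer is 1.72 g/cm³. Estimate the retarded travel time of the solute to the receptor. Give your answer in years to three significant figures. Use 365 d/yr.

Darcy flux q = K·i = 6.76 × 0.0011 = 0.007436 m/d
v_s = q/n_e = 0.007436/0.26 = 0.02860 m/d
Retardation R = 1 + ρ_b·K_d/n = 1 + 1.72×1.2/0.26 = 8.938
Contaminant velocity v_c = v/R = 0.02860/8.938 = 0.003200 m/d
L = 1.67 km = 1670 m
t = L/v_c = 1670/0.003200 = 521900 d
   = 521900/365 = 1430 yr

1430 years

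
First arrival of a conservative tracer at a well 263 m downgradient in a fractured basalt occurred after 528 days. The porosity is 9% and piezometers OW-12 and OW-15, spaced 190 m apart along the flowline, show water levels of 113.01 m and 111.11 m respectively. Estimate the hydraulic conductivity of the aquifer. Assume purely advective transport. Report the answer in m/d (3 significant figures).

4.48 m/d

Hydraulic gradient i = (113.01 − 111.11) / 190 = 1.90 / 190 = 0.01000
v = L / t = 263 / 528 = 0.4981 m/d
K = v · n / i = 0.4981 × 0.09 / 0.01000 = 4.48 m/d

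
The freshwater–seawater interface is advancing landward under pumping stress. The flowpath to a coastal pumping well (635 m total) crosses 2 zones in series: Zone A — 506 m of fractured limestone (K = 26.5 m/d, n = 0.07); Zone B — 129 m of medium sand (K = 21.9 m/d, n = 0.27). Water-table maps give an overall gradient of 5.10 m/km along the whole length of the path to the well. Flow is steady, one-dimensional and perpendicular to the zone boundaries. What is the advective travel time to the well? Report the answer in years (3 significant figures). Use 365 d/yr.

For zones in series the flux q is common to all zones; the equivalent conductivity is the harmonic (thickness-weighted) mean, K_eq = L_total / Σ(L_j/K_j).
Σ(L/K) = 506/26.5 + 129/21.9 = 19.09 + 5.890 = 24.98 d
K_eq = L_total / Σ(L/K) = 635 / 24.98 = 25.42 m/d
q = K_eq · i = 25.42 × 0.0051 = 0.1296 m/d (same in every zone)
Zone A: v = q/n = 0.1296/0.07 = 1.852 m/d → t_A = 506/1.852 = 273.3 d
Zone B: v = q/n = 0.1296/0.27 = 0.4801 m/d → t_B = 129/0.4801 = 268.7 d
Total t = 273.3 + 268.7 = 542.0 d
   = 542.0 / 365 = 1.48 yr

1.48 years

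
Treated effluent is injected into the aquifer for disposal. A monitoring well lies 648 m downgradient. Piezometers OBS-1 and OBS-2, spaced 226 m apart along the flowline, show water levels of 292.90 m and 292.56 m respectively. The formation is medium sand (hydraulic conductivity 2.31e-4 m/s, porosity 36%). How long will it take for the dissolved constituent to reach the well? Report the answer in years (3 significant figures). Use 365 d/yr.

21.3 years

Hydraulic gradient i = (292.90 − 292.56) / 226 = 0.34 / 226 = 0.001504
K = 2.31e-4 m/s × 86400 s/d = 19.96 m/d
Darcy flux q = K·i = 19.96 × 0.001504 = 0.03003 m/d
Average linear velocity = 0.03003 / 0.36 = 0.08341 m/d
t = L / v = 648 / 0.08341 = 7769 d
   = 7769 / 365 = 21.3 yr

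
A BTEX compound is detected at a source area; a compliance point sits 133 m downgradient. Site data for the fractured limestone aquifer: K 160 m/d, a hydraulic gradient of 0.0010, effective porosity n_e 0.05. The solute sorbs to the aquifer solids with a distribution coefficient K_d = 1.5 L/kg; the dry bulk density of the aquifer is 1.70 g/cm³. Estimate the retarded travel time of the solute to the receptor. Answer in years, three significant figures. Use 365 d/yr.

Specific discharge q = 160 × 0.0010 = 0.1600 m/d
Seepage velocity v = q / n = 0.1600 / 0.05 = 3.200 m/d
Retardation R = 1 + ρ_b·K_d/n = 1 + 1.70×1.5/0.05 = 52.00
Contaminant velocity v_c = v/R = 3.200/52.00 = 0.06154 m/d
t = L/v_c = 133/0.06154 = 2161 d
   = 2161/365 = 5.92 yr

5.92 years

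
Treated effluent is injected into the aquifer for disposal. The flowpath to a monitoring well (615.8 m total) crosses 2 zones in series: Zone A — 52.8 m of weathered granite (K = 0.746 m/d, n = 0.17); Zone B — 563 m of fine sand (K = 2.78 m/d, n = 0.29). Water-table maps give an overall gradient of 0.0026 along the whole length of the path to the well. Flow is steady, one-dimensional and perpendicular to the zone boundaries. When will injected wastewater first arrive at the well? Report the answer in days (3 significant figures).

29400 days

Continuity: the same q passes through each zone, so ΔH = q·Σ(L_j/K_j) — the zones act as resistances in series.
Σ(L/K) = 52.8/0.746 + 563/2.78 = 70.78 + 202.5 = 273.3 d
K_eq = L_total / Σ(L/K) = 615.8 / 273.3 = 2.253 m/d
q = K_eq · i = 2.253 × 0.0026 = 0.005858 m/d (same in every zone)
Zone A: v = q/n = 0.005858/0.17 = 0.03446 m/d → t_A = 52.8/0.03446 = 1532 d
Zone B: v = q/n = 0.005858/0.29 = 0.02020 m/d → t_B = 563/0.02020 = 27870 d
Total t = 1532 + 27870 = 29400 d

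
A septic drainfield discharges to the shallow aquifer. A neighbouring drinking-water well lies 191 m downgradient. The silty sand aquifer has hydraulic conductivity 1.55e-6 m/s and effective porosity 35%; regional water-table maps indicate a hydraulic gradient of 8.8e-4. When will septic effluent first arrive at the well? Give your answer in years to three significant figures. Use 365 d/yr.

K = 1.55e-6 m/s × 86400 s/d = 0.1339 m/d
q = Ki = 0.1339 × 8.8e-4 = 1.178e-4 m/d
Seepage velocity v = q / n = 1.178e-4 / 0.35 = 3.367e-4 m/d
t = L / v = 191 / 3.367e-4 = 567200 d
   = 567200 / 365 = 1550 yr

1550 years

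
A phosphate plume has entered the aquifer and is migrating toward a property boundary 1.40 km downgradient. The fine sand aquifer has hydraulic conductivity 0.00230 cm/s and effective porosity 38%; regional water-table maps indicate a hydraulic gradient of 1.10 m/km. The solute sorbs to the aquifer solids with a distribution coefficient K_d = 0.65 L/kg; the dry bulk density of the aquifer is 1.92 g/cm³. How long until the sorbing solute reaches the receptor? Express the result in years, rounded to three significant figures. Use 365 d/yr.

K = 0.00230 cm/s × 864 = 1.987 m/d
Darcy flux q = K·i = 1.987 × 0.0011 = 0.002186 m/d
v_s = q/n_e = 0.002186/0.38 = 0.005752 m/d
Retardation R = 1 + ρ_b·K_d/n = 1 + 1.92×0.65/0.38 = 4.284
Contaminant velocity v_c = v/R = 0.005752/4.284 = 0.001343 m/d
L = 1.40 km = 1400 m
t = L/v_c = 1400/0.001343 = 1.043e6 d
   = 1.043e6/365 = 2860 yr

2860 years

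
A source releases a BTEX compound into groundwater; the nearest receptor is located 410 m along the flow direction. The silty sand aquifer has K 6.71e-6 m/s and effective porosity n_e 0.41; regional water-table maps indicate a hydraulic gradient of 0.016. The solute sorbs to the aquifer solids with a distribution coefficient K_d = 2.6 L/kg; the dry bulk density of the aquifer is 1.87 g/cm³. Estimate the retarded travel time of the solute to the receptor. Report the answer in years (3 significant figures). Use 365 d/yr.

K = 6.71e-6 m/s × 86400 s/d = 0.5797 m/d
q = Ki = 0.5797 × 0.016 = 0.009276 m/d
Seepage velocity v = q / n = 0.009276 / 0.41 = 0.02262 m/d
Retardation R = 1 + ρ_b·K_d/n = 1 + 1.87×2.6/0.41 = 12.86
Contaminant velocity v_c = v/R = 0.02262/12.86 = 0.001759 m/d
t = L/v_c = 410/0.001759 = 233000 d
   = 233000/365 = 638 yr

638 years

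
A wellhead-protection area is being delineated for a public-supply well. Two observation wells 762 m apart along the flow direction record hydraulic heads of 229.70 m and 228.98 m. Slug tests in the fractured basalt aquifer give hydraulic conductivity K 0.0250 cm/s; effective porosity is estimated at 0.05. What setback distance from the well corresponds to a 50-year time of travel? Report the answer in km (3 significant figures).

Hydraulic gradient i = (229.70 − 228.98) / 762 = 0.72 / 762 = 9.449e-4
K = 0.0250 cm/s × 864 = 21.60 m/d
Specific discharge q = 21.60 × 9.449e-4 = 0.02041 m/d
v = Ki/n = 21.60·9.449e-4/0.05 = 0.4082 m/d
T = 50 yr × 365 = 18250 d
L = v × T = 0.4082 × 18250 = 7449 m
   = 7.45 km

7.45 km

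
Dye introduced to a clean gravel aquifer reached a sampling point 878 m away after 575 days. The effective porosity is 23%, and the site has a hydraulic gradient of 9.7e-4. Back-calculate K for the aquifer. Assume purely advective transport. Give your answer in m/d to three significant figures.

362 m/d

v = L / t = 878 / 575 = 1.527 m/d
K = v · n / i = 1.527 × 0.23 / 9.7e-4 = 362 m/d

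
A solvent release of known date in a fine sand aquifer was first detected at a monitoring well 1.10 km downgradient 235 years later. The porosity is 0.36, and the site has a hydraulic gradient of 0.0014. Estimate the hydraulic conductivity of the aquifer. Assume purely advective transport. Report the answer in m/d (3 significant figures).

t = 235 years = 85780 d
L = 1.10 km = 1100 m
v = L / t = 1100 / 85780 = 0.01282 m/d
K = v · n / i = 0.01282 × 0.36 / 0.0014 = 3.30 m/d

3.30 m/d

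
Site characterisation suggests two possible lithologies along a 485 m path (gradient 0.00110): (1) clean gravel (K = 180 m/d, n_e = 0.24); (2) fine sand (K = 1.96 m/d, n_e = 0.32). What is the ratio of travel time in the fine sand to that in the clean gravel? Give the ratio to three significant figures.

122

Unit 1 (clean gravel): v = 180×0.0011/0.24 = 0.8250 m/d, t = 485/0.8250 = 587.9 d
Unit 2 (fine sand): v = 1.96×0.0011/0.32 = 0.006737 m/d, t = 485/0.006737 = 71990 d
t(fine sand) / t(clean gravel) = 71990/587.9 = 122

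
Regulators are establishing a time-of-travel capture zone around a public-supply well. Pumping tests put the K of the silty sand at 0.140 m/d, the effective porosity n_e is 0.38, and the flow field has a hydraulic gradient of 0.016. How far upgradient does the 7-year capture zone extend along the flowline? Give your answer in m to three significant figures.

Specific discharge q = 0.140 × 0.016 = 0.002240 m/d
v = Ki/n = 0.140·0.016/0.38 = 0.005895 m/d
T = 7 yr × 365 = 2555 d
L = v × T = 0.005895 × 2555 = 15.06 m

15.1 m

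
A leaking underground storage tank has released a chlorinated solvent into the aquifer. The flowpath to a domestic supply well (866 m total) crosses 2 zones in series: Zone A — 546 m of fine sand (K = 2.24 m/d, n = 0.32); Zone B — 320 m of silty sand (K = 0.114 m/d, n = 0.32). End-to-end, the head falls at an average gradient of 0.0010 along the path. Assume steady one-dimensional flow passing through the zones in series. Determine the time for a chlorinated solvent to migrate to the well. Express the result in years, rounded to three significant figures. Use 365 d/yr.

For zones in series the flux q is common to all zones; the equivalent conductivity is the harmonic (thickness-weighted) mean, K_eq = L_total / Σ(L_j/K_j).
Σ(L/K) = 546/2.24 + 320/0.114 = 243.7 + 2807 = 3051 d
K_eq = L_total / Σ(L/K) = 866 / 3051 = 0.2839 m/d
q = K_eq · i = 0.2839 × 0.0010 = 2.839e-4 m/d (same in every zone)
Zone A: v = q/n = 2.839e-4/0.32 = 8.871e-4 m/d → t_A = 546/8.871e-4 = 615500 d
Zone B: v = q/n = 2.839e-4/0.32 = 8.871e-4 m/d → t_B = 320/8.871e-4 = 360700 d
Total t = 615500 + 360700 = 976200 d
   = 976200 / 365 = 2670 yr

2670 years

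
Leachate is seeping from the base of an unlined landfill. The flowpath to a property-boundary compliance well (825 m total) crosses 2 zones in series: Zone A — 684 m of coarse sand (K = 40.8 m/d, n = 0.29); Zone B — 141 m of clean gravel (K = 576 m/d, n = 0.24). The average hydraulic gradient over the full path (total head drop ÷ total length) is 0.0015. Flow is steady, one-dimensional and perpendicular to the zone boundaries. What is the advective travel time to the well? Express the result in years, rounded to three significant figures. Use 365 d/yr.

8.74 years

For zones in series the flux q is common to all zones; the equivalent conductivity is the harmonic (thickness-weighted) mean, K_eq = L_total / Σ(L_j/K_j).
Σ(L/K) = 684/40.8 + 141/576 = 16.76 + 0.2448 = 17.01 d
K_eq = L_total / Σ(L/K) = 825 / 17.01 = 48.50 m/d
q = K_eq · i = 48.50 × 0.0015 = 0.07275 m/d (same in every zone)
Zone A: v = q/n = 0.07275/0.29 = 0.2509 m/d → t_A = 684/0.2509 = 2726 d
Zone B: v = q/n = 0.07275/0.24 = 0.3031 m/d → t_B = 141/0.3031 = 465.1 d
Total t = 2726 + 465.1 = 3192 d
   = 3192 / 365 = 8.74 yr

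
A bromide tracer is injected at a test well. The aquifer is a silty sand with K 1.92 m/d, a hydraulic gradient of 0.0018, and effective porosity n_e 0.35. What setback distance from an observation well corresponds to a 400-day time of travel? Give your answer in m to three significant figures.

3.95 m

q = Ki = 1.92 × 0.0018 = 0.003456 m/d
v = Ki/n = 1.92·0.0018/0.35 = 0.009874 m/d
L = v × T = 0.009874 × 400 = 3.950 m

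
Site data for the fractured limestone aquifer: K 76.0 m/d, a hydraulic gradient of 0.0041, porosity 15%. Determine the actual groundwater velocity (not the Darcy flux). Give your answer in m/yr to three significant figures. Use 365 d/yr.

Specific discharge q = 76.0 × 0.0041 = 0.3116 m/d
Seepage velocity v = q / n = 0.3116 / 0.15 = 2.077 m/d
   = 2.077 × 365 = 758 m/yr

758 m/yr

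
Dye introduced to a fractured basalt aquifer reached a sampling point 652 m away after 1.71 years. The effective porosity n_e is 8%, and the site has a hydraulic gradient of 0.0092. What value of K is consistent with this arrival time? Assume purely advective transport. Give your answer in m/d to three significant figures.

t = 1.71 years = 624.2 d
v = L / t = 652 / 624.2 = 1.045 m/d
K = v · n / i = 1.045 × 0.08 / 0.0092 = 9.08 m/d

9.08 m/d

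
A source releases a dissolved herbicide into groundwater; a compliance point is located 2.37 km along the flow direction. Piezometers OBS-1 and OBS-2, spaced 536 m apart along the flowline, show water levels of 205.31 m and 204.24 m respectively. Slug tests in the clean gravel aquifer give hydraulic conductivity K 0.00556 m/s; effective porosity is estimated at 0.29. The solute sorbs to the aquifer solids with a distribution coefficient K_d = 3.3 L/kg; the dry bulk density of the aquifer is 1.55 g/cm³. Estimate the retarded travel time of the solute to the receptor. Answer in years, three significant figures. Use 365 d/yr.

36.6 years

Hydraulic gradient i = (205.31 − 204.24) / 536 = 1.07 / 536 = 0.001996
K = 0.00556 m/s × 86400 s/d = 480.4 m/d
Specific discharge q = 480.4 × 0.001996 = 0.9590 m/d
v = Ki/n = 480.4·0.001996/0.29 = 3.307 m/d
Retardation R = 1 + ρ_b·K_d/n = 1 + 1.55×3.3/0.29 = 18.64
Contaminant velocity v_c = v/R = 3.307/18.64 = 0.1774 m/d
L = 2.37 km = 2370 m
t = L/v_c = 2370/0.1774 = 13360 d
   = 13360/365 = 36.6 yr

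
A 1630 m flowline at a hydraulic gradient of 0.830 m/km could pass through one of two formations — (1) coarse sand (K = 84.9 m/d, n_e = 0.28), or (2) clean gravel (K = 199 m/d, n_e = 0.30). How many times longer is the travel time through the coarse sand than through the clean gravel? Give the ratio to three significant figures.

Unit 1 (coarse sand): v = 84.9×8.3e-4/0.28 = 0.2517 m/d, t = 1630/0.2517 = 6477 d
Unit 2 (clean gravel): v = 199×8.3e-4/0.30 = 0.5506 m/d, t = 1630/0.5506 = 2961 d
t(coarse sand) / t(clean gravel) = 6477/2961 = 2.19

2.19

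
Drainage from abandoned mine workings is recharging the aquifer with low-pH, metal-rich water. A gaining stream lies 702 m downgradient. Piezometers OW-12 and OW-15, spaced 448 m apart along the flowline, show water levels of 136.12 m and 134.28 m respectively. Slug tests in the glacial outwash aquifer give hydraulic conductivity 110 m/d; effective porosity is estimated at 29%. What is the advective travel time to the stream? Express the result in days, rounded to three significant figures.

451 days

Hydraulic gradient i = (136.12 − 134.28) / 448 = 1.84 / 448 = 0.004107
q = Ki = 110 × 0.004107 = 0.4518 m/d
Seepage velocity v = q / n = 0.4518 / 0.29 = 1.558 m/d
t = L / v = 702 / 1.558 = 450.6 d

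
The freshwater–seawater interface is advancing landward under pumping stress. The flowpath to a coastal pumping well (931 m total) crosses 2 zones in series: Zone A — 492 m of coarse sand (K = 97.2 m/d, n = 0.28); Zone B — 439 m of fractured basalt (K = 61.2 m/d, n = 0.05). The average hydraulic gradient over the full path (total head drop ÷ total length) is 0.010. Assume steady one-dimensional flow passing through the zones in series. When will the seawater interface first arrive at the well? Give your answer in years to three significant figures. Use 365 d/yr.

For zones in series the flux q is common to all zones; the equivalent conductivity is the harmonic (thickness-weighted) mean, K_eq = L_total / Σ(L_j/K_j).
Σ(L/K) = 492/97.2 + 439/61.2 = 5.062 + 7.173 = 12.23 d
K_eq = L_total / Σ(L/K) = 931 / 12.23 = 76.09 m/d
q = K_eq · i = 76.09 × 0.010 = 0.7609 m/d (same in every zone)
Zone A: v = q/n = 0.7609/0.28 = 2.718 m/d → t_A = 492/2.718 = 181.0 d
Zone B: v = q/n = 0.7609/0.05 = 15.22 m/d → t_B = 439/15.22 = 28.85 d
Total t = 181.0 + 28.85 = 209.9 d
   = 209.9 / 365 = 0.575 yr

0.575 years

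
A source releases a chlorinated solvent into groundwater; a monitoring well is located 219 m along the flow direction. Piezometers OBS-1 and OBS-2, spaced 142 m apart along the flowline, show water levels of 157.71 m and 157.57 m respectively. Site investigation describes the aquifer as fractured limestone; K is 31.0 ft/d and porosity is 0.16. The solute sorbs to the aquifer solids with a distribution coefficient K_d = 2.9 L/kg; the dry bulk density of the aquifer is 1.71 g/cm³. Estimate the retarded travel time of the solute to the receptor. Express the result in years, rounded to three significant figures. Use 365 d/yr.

330 years

Hydraulic gradient i = (157.71 − 157.57) / 142 = 0.14 / 142 = 9.859e-4
K = 31.0 ft/d × 0.3048 = 9.449 m/d
Darcy flux q = K·i = 9.449 × 9.859e-4 = 0.009316 m/d
v_s = q/n_e = 0.009316/0.16 = 0.05822 m/d
Retardation R = 1 + ρ_b·K_d/n = 1 + 1.71×2.9/0.16 = 31.99
Contaminant velocity v_c = v/R = 0.05822/31.99 = 0.001820 m/d
t = L/v_c = 219/0.001820 = 120300 d
   = 120300/365 = 330 yr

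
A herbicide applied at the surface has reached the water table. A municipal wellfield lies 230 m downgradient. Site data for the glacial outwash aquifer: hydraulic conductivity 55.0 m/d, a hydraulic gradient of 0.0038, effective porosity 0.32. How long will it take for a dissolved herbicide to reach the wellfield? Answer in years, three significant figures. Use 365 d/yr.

Specific discharge q = 55.0 × 0.0038 = 0.2090 m/d
Average linear velocity = 0.2090 / 0.32 = 0.6531 m/d
t = L / v = 230 / 0.6531 = 352.2 d
   = 352.2 / 365 = 0.965 yr

0.965 years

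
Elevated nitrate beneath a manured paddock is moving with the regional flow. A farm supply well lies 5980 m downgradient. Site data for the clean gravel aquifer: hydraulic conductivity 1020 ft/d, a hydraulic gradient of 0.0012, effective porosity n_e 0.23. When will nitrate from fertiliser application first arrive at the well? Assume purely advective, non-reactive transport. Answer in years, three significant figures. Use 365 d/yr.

K = 1020 ft/d × 0.3048 = 310.9 m/d
q = Ki = 310.9 × 0.0012 = 0.3731 m/d
Seepage velocity v = q / n = 0.3731 / 0.23 = 1.622 m/d
t = L / v = 5980 / 1.622 = 3687 d
   = 3687 / 365 = 10.1 yr

10.1 years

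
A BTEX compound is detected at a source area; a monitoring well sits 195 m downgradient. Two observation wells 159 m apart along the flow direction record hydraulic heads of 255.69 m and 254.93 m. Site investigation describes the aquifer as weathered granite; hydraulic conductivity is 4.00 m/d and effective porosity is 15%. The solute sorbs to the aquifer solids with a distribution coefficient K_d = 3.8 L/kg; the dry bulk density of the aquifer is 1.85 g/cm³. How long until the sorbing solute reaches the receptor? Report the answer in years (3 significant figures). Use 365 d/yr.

201 years

Hydraulic gradient i = (255.69 − 254.93) / 159 = 0.76 / 159 = 0.004780
q = Ki = 4.00 × 0.004780 = 0.01912 m/d
v = Ki/n = 4.00·0.004780/0.15 = 0.1275 m/d
Retardation R = 1 + ρ_b·K_d/n = 1 + 1.85×3.8/0.15 = 47.87
Contaminant velocity v_c = v/R = 0.1275/47.87 = 0.002663 m/d
t = L/v_c = 195/0.002663 = 73230 d
   = 73230/365 = 201 yr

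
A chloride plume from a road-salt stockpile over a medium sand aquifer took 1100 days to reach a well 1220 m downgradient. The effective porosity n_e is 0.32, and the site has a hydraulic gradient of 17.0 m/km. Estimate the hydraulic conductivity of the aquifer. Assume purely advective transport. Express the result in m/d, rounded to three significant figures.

v = L / t = 1220 / 1100 = 1.109 m/d
K = v · n / i = 1.109 × 0.32 / 0.017 = 20.9 m/d

20.9 m/d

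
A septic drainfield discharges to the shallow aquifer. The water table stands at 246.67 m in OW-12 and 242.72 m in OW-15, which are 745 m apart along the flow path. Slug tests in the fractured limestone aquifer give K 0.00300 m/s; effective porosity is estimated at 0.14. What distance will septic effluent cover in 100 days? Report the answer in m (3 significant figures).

Hydraulic gradient i = (246.67 − 242.72) / 745 = 3.95 / 745 = 0.005302
K = 0.00300 m/s × 86400 s/d = 259.2 m/d
Darcy flux q = K·i = 259.2 × 0.005302 = 1.374 m/d
v = Ki/n = 259.2·0.005302/0.14 = 9.816 m/d
L = v × T = 9.816 × 100 = 981.6 m

982 m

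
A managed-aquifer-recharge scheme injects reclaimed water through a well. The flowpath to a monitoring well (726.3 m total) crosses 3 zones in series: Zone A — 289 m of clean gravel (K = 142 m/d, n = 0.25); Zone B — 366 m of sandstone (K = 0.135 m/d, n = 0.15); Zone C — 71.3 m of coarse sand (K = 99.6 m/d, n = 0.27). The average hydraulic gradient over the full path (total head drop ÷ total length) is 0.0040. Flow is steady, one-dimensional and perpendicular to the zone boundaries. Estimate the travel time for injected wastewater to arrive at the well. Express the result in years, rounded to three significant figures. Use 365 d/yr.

Continuity: the same q passes through each zone, so ΔH = q·Σ(L_j/K_j) — the zones act as resistances in series.
Σ(L/K) = 289/142 + 366/0.135 + 71.3/99.6 = 2.035 + 2711 + 0.7159 = 2714 d
K_eq = L_total / Σ(L/K) = 726.3 / 2714 = 0.2676 m/d
q = K_eq · i = 0.2676 × 0.0040 = 0.001071 m/d (same in every zone)
Zone A: v = q/n = 0.001071/0.25 = 0.004282 m/d → t_A = 289/0.004282 = 67490 d
Zone B: v = q/n = 0.001071/0.15 = 0.007137 m/d → t_B = 366/0.007137 = 51280 d
Zone C: v = q/n = 0.001071/0.27 = 0.003965 m/d → t_C = 71.3/0.003965 = 17980 d
Total t = 67490 + 51280 + 17980 = 136800 d
   = 136800 / 365 = 375 yr

375 years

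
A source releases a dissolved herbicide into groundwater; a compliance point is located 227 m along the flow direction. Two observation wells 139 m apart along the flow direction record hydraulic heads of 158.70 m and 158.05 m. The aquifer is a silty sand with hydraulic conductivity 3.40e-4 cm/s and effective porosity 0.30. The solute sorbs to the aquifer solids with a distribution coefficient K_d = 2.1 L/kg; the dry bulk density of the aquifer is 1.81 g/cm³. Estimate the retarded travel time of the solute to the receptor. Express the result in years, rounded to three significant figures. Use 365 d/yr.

Hydraulic gradient i = (158.70 − 158.05) / 139 = 0.65 / 139 = 0.004676
K = 3.40e-4 cm/s × 864 = 0.2938 m/d
Darcy flux q = K·i = 0.2938 × 0.004676 = 0.001374 m/d
v_s = q/n_e = 0.001374/0.30 = 0.004579 m/d
Retardation R = 1 + ρ_b·K_d/n = 1 + 1.81×2.1/0.30 = 13.67
Contaminant velocity v_c = v/R = 0.004579/13.67 = 3.350e-4 m/d
t = L/v_c = 227/3.350e-4 = 677700 d
   = 677700/365 = 1860 yr

1860 years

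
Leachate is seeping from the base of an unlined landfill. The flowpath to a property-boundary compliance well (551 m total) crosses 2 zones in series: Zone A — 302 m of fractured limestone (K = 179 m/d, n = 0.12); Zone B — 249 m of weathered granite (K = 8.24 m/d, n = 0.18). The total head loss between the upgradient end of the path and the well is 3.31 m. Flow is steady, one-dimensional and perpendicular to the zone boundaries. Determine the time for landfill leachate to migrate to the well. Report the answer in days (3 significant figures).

Steady 1-D flow in series ⇒ the Darcy flux q is identical in every zone and the zone head losses add (resistances L/K in series).
Σ(L/K) = 302/179 + 249/8.24 = 1.687 + 30.22 = 31.91 d
q = ΔH / Σ(L/K) = 3.31 / 31.91 = 0.1037 m/d (same in every zone)
Zone A: v = q/n = 0.1037/0.12 = 0.8645 m/d → t_A = 302/0.8645 = 349.3 d
Zone B: v = q/n = 0.1037/0.18 = 0.5764 m/d → t_B = 249/0.5764 = 432.0 d
Total t = 349.3 + 432.0 = 781.3 d

781 days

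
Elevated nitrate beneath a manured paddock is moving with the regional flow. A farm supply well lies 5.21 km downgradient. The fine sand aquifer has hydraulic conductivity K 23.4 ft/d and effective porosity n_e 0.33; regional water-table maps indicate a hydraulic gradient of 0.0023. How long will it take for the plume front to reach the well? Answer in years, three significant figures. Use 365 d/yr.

K = 23.4 ft/d × 0.3048 = 7.132 m/d
Darcy flux q = K·i = 7.132 × 0.0023 = 0.01640 m/d
Average linear velocity = 0.01640 / 0.33 = 0.04971 m/d
L = 5.21 km = 5210 m
t = L / v = 5210 / 0.04971 = 104800 d
   = 104800 / 365 = 287 yr

287 years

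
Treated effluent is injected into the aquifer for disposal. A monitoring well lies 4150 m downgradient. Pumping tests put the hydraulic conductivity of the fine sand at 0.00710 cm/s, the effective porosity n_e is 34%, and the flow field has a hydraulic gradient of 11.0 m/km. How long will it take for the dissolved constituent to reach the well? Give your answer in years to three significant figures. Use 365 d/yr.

K = 0.00710 cm/s × 864 = 6.134 m/d
q = Ki = 6.134 × 0.011 = 0.06748 m/d
Seepage velocity v = q / n = 0.06748 / 0.34 = 0.1985 m/d
t = L / v = 4150 / 0.1985 = 20910 d
   = 20910 / 365 = 57.3 yr

57.3 years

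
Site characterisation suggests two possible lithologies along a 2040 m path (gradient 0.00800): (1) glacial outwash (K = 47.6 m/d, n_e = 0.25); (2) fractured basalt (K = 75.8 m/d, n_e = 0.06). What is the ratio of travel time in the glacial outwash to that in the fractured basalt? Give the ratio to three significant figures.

Unit 1 (glacial outwash): v = 47.6×0.0080/0.25 = 1.523 m/d, t = 2040/1.523 = 1339 d
Unit 2 (fractured basalt): v = 75.8×0.0080/0.06 = 10.11 m/d, t = 2040/10.11 = 201.8 d
t(glacial outwash) / t(fractured basalt) = 1339/201.8 = 6.64

6.64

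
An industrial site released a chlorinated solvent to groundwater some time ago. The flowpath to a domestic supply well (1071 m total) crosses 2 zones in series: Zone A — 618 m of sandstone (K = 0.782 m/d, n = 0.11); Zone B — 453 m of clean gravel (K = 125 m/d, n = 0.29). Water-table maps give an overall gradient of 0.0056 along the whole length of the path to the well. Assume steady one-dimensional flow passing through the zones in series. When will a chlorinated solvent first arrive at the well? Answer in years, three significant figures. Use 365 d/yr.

Steady 1-D flow in series ⇒ the Darcy flux q is identical in every zone and the zone head losses add (resistances L/K in series).
Σ(L/K) = 618/0.782 + 453/125 = 790.3 + 3.624 = 793.9 d
K_eq = L_total / Σ(L/K) = 1071 / 793.9 = 1.349 m/d
q = K_eq · i = 1.349 × 0.0056 = 0.007555 m/d (same in every zone)
Zone A: v = q/n = 0.007555/0.11 = 0.06868 m/d → t_A = 618/0.06868 = 8999 d
Zone B: v = q/n = 0.007555/0.29 = 0.02605 m/d → t_B = 453/0.02605 = 17390 d
Total t = 8999 + 17390 = 26390 d
   = 26390 / 365 = 72.3 yr

72.3 years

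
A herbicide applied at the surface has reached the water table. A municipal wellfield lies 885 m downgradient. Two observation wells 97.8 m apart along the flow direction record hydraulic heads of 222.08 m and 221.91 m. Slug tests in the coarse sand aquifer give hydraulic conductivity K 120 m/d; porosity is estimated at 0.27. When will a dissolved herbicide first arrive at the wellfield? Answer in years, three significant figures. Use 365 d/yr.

Hydraulic gradient i = (222.08 − 221.91) / 97.8 = 0.17 / 97.8 = 0.001738
Darcy flux q = K·i = 120 × 0.001738 = 0.2086 m/d
Average linear velocity = 0.2086 / 0.27 = 0.7726 m/d
t = L / v = 885 / 0.7726 = 1146 d
   = 1146 / 365 = 3.14 yr

3.14 years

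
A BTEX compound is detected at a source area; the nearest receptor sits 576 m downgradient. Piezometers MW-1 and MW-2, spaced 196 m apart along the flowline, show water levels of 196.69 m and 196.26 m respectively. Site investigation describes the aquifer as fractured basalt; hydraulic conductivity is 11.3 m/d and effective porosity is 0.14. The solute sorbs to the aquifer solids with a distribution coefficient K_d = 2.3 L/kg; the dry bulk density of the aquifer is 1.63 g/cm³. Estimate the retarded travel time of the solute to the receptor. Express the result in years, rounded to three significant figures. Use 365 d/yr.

248 years

Hydraulic gradient i = (196.69 − 196.26) / 196 = 0.43 / 196 = 0.002194
Darcy flux q = K·i = 11.3 × 0.002194 = 0.02479 m/d
v = Ki/n = 11.3·0.002194/0.14 = 0.1771 m/d
Retardation R = 1 + ρ_b·K_d/n = 1 + 1.63×2.3/0.14 = 27.78
Contaminant velocity v_c = v/R = 0.1771/27.78 = 0.006375 m/d
t = L/v_c = 576/0.006375 = 90360 d
   = 90360/365 = 248 yr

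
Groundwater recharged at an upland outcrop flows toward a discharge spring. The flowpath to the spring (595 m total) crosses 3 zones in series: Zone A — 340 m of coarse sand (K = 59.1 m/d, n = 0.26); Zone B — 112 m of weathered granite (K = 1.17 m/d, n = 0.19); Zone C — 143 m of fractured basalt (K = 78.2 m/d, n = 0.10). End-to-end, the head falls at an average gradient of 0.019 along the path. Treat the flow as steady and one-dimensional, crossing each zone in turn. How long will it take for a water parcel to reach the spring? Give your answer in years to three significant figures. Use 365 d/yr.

Continuity: the same q passes through each zone, so ΔH = q·Σ(L_j/K_j) — the zones act as resistances in series.
Σ(L/K) = 340/59.1 + 112/1.17 + 143/78.2 = 5.753 + 95.73 + 1.829 = 103.3 d
K_eq = L_total / Σ(L/K) = 595 / 103.3 = 5.759 m/d
q = K_eq · i = 5.759 × 0.019 = 0.1094 m/d (same in every zone)
Zone A: v = q/n = 0.1094/0.26 = 0.4209 m/d → t_A = 340/0.4209 = 807.8 d
Zone B: v = q/n = 0.1094/0.19 = 0.5759 m/d → t_B = 112/0.5759 = 194.5 d
Zone C: v = q/n = 0.1094/0.10 = 1.094 m/d → t_C = 143/1.094 = 130.7 d
Total t = 807.8 + 194.5 + 130.7 = 1133 d
   = 1133 / 365 = 3.10 yr

3.10 years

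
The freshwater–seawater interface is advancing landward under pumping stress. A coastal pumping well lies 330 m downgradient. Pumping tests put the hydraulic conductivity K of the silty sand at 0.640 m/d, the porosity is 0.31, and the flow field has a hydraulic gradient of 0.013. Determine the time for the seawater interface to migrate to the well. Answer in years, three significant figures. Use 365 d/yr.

33.7 years

q = Ki = 0.640 × 0.013 = 0.008320 m/d
Average linear velocity = 0.008320 / 0.31 = 0.02684 m/d
t = L / v = 330 / 0.02684 = 12300 d
   = 12300 / 365 = 33.7 yr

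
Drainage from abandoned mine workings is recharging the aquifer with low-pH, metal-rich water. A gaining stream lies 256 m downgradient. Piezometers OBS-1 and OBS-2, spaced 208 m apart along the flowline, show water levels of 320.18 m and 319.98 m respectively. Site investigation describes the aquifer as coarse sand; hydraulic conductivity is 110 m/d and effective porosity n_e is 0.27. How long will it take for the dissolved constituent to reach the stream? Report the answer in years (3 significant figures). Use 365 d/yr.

1.79 years

Hydraulic gradient i = (320.18 − 319.98) / 208 = 0.20 / 208 = 9.615e-4
Darcy flux q = K·i = 110 × 9.615e-4 = 0.1058 m/d
Average linear velocity = 0.1058 / 0.27 = 0.3917 m/d
t = L / v = 256 / 0.3917 = 653.5 d
   = 653.5 / 365 = 1.79 yr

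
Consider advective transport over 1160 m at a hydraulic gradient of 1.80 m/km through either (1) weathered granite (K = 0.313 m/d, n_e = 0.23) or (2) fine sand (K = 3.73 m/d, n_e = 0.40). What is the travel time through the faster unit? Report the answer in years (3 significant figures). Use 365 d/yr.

Unit 1 (weathered granite): v = 0.313×0.0018/0.23 = 0.002450 m/d, t = 1160/0.002450 = 473600 d
Unit 2 (fine sand): v = 3.73×0.0018/0.40 = 0.01678 m/d, t = 1160/0.01678 = 69110 d
Faster: 69110 d / 365 = 189 yr

189 years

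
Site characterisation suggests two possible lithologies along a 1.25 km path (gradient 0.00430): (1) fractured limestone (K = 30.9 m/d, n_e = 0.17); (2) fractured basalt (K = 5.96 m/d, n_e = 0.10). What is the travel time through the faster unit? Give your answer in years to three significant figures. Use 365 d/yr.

Unit 1 (fractured limestone): v = 30.9×0.0043/0.17 = 0.7816 m/d, t = 1250/0.7816 = 1599 d
Unit 2 (fractured basalt): v = 5.96×0.0043/0.10 = 0.2563 m/d, t = 1250/0.2563 = 4877 d
Faster: 1599 d / 365 = 4.38 yr

4.38 years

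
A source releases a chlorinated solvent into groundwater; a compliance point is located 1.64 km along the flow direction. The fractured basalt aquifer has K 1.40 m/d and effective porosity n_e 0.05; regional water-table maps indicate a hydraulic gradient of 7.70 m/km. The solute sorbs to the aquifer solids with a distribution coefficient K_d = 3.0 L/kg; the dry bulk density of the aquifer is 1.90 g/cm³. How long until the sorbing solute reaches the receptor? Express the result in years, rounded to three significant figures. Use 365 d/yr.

q = Ki = 1.40 × 0.0077 = 0.01078 m/d
Average linear velocity = 0.01078 / 0.05 = 0.2156 m/d
Retardation R = 1 + ρ_b·K_d/n = 1 + 1.90×3.0/0.05 = 115.0
Contaminant velocity v_c = v/R = 0.2156/115.0 = 0.001875 m/d
L = 1.64 km = 1640 m
t = L/v_c = 1640/0.001875 = 874800 d
   = 874800/365 = 2400 yr

2400 years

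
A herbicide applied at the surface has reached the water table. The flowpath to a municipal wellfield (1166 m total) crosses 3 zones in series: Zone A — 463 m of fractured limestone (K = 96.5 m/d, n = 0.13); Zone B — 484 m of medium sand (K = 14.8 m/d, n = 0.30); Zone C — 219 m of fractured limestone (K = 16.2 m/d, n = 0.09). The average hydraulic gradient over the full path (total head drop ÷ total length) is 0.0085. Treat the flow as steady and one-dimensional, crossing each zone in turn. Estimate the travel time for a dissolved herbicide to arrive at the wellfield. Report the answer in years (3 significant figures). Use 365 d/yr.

Steady 1-D flow in series ⇒ the Darcy flux q is identical in every zone and the zone head losses add (resistances L/K in series).
Σ(L/K) = 463/96.5 + 484/14.8 + 219/16.2 = 4.798 + 32.70 + 13.52 = 51.02 d
K_eq = L_total / Σ(L/K) = 1166 / 51.02 = 22.85 m/d
q = K_eq · i = 22.85 × 0.0085 = 0.1943 m/d (same in every zone)
Zone A: v = q/n = 0.1943/0.13 = 1.494 m/d → t_A = 463/1.494 = 309.8 d
Zone B: v = q/n = 0.1943/0.30 = 0.6475 m/d → t_B = 484/0.6475 = 747.5 d
Zone C: v = q/n = 0.1943/0.09 = 2.158 m/d → t_C = 219/2.158 = 101.5 d
Total t = 309.8 + 747.5 + 101.5 = 1159 d
   = 1159 / 365 = 3.17 yr

3.17 years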